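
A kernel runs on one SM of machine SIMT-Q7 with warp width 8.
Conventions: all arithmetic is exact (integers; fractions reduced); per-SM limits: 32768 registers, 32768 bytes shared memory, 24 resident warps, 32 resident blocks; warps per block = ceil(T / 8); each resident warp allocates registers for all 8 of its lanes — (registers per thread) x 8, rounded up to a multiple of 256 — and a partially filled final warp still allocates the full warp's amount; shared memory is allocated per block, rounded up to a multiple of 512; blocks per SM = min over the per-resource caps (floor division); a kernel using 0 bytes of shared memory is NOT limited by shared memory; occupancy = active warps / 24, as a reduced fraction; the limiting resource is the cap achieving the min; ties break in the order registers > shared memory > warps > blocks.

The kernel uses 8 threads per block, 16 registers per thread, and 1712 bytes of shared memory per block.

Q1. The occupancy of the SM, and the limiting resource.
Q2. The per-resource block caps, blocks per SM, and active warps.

Answer: occupancy 2/3, limited by shared memory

registers: 128 blocks
shared memory: 16 blocks
warps: 24 blocks
blocks: 32 blocks

Answer: 16 blocks, 16 active warps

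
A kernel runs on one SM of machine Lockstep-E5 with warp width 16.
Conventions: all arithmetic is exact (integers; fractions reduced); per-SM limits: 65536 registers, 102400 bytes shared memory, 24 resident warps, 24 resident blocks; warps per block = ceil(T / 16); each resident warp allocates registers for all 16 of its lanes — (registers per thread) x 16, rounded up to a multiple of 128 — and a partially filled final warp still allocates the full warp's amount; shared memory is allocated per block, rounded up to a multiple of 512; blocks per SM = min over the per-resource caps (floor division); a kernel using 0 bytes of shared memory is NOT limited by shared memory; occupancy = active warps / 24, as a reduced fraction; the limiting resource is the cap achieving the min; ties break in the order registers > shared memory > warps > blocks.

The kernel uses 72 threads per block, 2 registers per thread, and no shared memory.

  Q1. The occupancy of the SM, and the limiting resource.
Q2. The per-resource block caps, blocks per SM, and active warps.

Answer: occupancy 5/6, limited by warps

registers: 102 blocks
shared memory: no limit (kernel uses none)
warps: 4 blocks
blocks: 24 blocks

Answer: 4 blocks, 20 active warps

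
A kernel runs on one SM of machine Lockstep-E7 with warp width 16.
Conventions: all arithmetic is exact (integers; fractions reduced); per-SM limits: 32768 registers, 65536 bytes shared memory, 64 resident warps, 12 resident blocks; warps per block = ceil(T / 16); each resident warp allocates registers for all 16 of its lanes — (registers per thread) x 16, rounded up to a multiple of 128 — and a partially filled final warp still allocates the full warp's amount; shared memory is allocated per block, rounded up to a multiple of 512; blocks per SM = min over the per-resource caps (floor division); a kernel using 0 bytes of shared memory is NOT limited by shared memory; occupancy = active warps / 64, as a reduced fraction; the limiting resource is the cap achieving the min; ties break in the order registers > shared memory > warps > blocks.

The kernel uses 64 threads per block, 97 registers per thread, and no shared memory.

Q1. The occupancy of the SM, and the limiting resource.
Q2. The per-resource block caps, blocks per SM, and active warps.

Answer: occupancy 1/4, limited by registers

registers: 4 blocks
shared memory: no limit (kernel uses none)
warps: 16 blocks
blocks: 12 blocks

Answer: 4 blocks, 16 active warps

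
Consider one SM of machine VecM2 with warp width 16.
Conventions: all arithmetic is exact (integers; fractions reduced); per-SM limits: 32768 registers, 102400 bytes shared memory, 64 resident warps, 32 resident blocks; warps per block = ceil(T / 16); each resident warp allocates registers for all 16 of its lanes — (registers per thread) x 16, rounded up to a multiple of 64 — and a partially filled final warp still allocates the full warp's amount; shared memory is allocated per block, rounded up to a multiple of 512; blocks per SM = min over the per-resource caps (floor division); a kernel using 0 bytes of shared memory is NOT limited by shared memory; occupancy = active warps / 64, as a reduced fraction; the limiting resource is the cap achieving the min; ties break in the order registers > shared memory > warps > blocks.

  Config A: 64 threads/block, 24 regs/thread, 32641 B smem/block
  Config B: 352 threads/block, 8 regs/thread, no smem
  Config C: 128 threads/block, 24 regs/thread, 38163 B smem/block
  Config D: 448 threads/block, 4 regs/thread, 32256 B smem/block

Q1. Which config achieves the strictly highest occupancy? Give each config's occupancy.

occupancies: A 3/16, B 11/16, C 1/4, D 7/8

Answer: D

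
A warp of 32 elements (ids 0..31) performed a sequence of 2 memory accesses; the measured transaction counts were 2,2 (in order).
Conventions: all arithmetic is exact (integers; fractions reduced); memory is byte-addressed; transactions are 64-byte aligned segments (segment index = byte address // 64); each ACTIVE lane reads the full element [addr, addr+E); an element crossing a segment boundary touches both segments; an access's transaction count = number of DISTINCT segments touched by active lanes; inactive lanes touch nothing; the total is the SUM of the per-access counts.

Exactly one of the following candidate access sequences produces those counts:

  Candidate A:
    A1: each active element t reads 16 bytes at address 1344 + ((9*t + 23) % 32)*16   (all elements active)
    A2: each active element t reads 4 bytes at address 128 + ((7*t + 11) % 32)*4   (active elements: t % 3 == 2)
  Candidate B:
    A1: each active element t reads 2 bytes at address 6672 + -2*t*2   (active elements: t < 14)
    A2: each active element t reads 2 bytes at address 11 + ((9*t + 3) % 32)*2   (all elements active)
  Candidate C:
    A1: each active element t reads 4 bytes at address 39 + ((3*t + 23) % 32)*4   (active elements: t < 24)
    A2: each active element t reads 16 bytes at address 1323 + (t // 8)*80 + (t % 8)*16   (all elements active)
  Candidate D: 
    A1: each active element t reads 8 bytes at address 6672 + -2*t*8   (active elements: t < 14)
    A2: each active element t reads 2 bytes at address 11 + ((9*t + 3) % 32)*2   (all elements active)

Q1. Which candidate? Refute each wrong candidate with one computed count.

A: A1 gives 8 transactions, not 2
C: A1 gives 3 transactions, not 2
D: A1 gives 4 transactions, not 2
B: all counts match (2,2)

Answer: B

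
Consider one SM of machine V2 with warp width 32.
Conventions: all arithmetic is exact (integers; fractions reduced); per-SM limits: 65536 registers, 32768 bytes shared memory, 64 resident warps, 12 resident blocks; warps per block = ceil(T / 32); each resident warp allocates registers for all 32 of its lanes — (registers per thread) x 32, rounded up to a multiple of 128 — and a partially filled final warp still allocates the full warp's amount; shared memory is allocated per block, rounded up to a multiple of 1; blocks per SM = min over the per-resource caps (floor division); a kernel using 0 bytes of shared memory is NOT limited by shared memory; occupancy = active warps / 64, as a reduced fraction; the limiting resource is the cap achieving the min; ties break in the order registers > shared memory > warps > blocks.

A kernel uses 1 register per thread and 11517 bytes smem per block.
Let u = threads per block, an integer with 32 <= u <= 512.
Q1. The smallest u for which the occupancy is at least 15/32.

Answer: u = 449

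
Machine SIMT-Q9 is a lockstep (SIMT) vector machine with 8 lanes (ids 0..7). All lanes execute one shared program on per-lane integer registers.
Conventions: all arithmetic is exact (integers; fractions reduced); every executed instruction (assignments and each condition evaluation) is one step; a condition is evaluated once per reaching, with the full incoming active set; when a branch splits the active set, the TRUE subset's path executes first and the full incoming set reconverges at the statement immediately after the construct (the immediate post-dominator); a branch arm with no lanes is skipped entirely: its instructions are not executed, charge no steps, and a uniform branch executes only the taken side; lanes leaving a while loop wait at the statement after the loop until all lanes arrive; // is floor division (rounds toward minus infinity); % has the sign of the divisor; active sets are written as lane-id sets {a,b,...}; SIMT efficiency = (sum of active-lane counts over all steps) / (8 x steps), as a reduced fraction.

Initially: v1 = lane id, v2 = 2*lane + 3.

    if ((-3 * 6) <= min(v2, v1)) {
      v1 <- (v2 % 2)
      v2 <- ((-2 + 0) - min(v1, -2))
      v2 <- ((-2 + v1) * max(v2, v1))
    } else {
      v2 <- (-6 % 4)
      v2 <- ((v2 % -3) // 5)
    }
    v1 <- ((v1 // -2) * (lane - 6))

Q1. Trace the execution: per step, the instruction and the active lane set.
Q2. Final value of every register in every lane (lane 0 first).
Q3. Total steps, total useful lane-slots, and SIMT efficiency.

step 0: eval ((-3 * 6) <= min(v2, v1)) {0,1,2,3,4,5,6,7}
step 1: v1 <- (v2 % 2)               {0,1,2,3,4,5,6,7}
step 2: v2 <- ((-2 + 0) - min(v1, -2)) {0,1,2,3,4,5,6,7}
step 3: v2 <- ((-2 + v1) * max(v2, v1)) {0,1,2,3,4,5,6,7}
step 4: v1 <- ((v1 // -2) * (lane - 6)) {0,1,2,3,4,5,6,7}

Answer: 5 steps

v1: 6,5,4,3,2,1,0,-1
v2: -1,-1,-1,-1,-1,-1,-1,-1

steps = 5; useful = 40; efficiency = 40/40 = 1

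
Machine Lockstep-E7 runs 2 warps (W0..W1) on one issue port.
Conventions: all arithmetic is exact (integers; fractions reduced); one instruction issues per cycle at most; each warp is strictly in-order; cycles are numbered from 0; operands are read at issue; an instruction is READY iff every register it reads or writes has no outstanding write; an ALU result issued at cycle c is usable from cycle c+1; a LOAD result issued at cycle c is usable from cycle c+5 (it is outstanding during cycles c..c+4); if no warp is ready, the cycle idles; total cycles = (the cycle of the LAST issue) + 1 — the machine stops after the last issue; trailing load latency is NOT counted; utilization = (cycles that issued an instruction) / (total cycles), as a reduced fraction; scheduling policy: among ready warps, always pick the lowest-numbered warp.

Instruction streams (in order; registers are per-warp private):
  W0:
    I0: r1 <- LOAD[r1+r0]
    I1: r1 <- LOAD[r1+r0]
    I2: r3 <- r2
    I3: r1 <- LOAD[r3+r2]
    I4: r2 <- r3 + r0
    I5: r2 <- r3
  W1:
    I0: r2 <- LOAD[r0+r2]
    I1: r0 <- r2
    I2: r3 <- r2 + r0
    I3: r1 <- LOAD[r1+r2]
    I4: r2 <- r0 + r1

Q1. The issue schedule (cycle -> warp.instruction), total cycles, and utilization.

cycle 0: W0.I0
cycle 1: W1.I0
cycle 2: idle
cycle 3: idle
cycle 4: idle
cycle 5: W0.I1
cycle 6: W0.I2
cycle 7: W1.I1
cycle 8: W1.I2
cycle 9: W1.I3
cycle 10: W0.I3
cycle 11: W0.I4
cycle 12: W0.I5
cycle 13: idle
cycle 14: W1.I4

Answer: 15 cycles, utilization 11/15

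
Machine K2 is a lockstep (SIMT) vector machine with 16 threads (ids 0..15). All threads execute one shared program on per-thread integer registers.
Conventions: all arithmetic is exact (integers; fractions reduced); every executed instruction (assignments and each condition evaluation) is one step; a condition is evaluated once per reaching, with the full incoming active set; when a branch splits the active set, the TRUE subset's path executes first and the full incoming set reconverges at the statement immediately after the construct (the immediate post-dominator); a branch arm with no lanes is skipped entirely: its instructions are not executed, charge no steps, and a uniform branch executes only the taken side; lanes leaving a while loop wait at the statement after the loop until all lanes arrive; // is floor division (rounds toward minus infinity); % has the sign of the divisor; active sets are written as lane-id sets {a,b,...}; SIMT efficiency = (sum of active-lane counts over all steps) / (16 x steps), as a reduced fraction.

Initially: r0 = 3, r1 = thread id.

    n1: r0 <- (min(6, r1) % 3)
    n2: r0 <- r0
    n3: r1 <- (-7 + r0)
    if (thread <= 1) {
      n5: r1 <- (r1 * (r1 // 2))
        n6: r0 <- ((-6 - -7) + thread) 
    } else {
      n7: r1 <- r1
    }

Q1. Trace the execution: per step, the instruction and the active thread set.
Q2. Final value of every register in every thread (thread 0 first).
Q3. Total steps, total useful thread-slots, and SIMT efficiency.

step 0: r0 <- (min(6, r1) % 3)       {0,1,2,3,4,5,6,7,8,9,10,11,12,13,14,15}
step 1: r0 <- r0                     {0,1,2,3,4,5,6,7,8,9,10,11,12,13,14,15}
step 2: r1 <- (-7 + r0)              {0,1,2,3,4,5,6,7,8,9,10,11,12,13,14,15}
step 3: eval (thread <= 1)           {0,1,2,3,4,5,6,7,8,9,10,11,12,13,14,15}
step 4: r1 <- (r1 * (r1 // 2))       {0,1}
step 5: r0 <- ((-6 - -7) + thread)   {0,1}
step 6: r1 <- r1                     {2,3,4,5,6,7,8,9,10,11,12,13,14,15}

Answer: 7 steps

r0: 1,2,2,0,1,2,0,0,0,0,0,0,0,0,0,0
r1: 28,18,-5,-7,-6,-5,-7,-7,-7,-7,-7,-7,-7,-7,-7,-7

steps = 7; useful = 82; efficiency = 82/112 = 41/56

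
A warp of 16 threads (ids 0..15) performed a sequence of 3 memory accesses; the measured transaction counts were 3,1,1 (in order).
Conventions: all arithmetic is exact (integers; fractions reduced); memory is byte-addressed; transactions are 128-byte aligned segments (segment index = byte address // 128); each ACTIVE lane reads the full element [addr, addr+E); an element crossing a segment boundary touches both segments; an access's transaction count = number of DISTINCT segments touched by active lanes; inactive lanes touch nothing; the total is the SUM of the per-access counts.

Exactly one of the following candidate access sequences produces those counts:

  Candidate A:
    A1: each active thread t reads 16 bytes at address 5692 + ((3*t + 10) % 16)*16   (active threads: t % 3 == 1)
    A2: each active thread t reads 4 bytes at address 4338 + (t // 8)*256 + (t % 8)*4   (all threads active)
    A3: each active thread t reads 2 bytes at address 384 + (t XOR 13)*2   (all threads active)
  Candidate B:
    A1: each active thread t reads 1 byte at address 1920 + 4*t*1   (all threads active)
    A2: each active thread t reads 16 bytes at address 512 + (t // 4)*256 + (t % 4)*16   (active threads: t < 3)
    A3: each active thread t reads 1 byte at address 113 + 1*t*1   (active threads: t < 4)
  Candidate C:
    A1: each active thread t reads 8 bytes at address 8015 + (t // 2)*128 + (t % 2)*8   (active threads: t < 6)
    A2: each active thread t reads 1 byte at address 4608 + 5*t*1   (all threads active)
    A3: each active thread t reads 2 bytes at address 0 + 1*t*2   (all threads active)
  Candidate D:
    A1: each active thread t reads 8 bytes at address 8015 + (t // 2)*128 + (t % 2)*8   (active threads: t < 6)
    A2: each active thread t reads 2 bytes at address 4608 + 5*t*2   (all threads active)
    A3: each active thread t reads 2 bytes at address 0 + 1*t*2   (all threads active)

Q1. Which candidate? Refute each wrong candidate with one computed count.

A: A2 gives 4 transactions, not 1
B: A1 gives 1 transaction, not 3
D: A2 gives 2 transactions, not 1
C: all counts match (3,1,1)

Answer: C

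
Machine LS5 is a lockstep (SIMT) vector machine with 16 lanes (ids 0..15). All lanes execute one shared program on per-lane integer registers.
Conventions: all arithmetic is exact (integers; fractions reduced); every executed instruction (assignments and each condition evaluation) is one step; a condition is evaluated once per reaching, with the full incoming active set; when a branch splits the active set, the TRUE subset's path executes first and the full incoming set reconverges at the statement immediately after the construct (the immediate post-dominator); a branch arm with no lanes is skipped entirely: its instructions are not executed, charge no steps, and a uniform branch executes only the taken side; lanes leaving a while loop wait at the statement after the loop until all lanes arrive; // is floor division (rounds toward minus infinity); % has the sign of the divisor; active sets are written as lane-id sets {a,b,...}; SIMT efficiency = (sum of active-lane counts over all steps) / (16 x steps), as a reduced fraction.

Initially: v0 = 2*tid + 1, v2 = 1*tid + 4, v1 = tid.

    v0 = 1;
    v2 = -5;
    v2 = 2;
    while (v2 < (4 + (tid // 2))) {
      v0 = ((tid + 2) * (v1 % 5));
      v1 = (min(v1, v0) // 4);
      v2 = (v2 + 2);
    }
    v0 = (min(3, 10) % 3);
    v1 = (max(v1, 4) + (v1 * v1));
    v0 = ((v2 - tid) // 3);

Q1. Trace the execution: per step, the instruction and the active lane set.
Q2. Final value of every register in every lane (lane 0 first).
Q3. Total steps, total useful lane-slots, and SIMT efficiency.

step 0: v0 <- 1                      {0,1,2,3,4,5,6,7,8,9,10,11,12,13,14,15}
step 1: v2 <- -5                     {0,1,2,3,4,5,6,7,8,9,10,11,12,13,14,15}
step 2: v2 <- 2                      {0,1,2,3,4,5,6,7,8,9,10,11,12,13,14,15}
step 3: eval (v2 < (4 + (tid // 2))) {0,1,2,3,4,5,6,7,8,9,10,11,12,13,14,15}
step 4: v0 <- ((tid + 2) * (v1 % 5)) {0,1,2,3,4,5,6,7,8,9,10,11,12,13,14,15}
step 5: v1 <- (min(v1, v0) // 4)     {0,1,2,3,4,5,6,7,8,9,10,11,12,13,14,15}
step 6: v2 <- (v2 + 2)               {0,1,2,3,4,5,6,7,8,9,10,11,12,13,14,15}
step 7: eval (v2 < (4 + (tid // 2))) {0,1,2,3,4,5,6,7,8,9,10,11,12,13,14,15}
step 8: v0 <- ((tid + 2) * (v1 % 5)) {2,3,4,5,6,7,8,9,10,11,12,13,14,15}
step 9: v1 <- (min(v1, v0) // 4)     {2,3,4,5,6,7,8,9,10,11,12,13,14,15}
step 10: v2 <- (v2 + 2)               {2,3,4,5,6,7,8,9,10,11,12,13,14,15}
step 11: eval (v2 < (4 + (tid // 2))) {2,3,4,5,6,7,8,9,10,11,12,13,14,15}
step 12: v0 <- ((tid + 2) * (v1 % 5)) {6,7,8,9,10,11,12,13,14,15}
step 13: v1 <- (min(v1, v0) // 4)     {6,7,8,9,10,11,12,13,14,15}
step 14: v2 <- (v2 + 2)               {6,7,8,9,10,11,12,13,14,15}
step 15: eval (v2 < (4 + (tid // 2))) {6,7,8,9,10,11,12,13,14,15}
step 16: v0 <- ((tid + 2) * (v1 % 5)) {10,11,12,13,14,15}
step 17: v1 <- (min(v1, v0) // 4)     {10,11,12,13,14,15}
step 18: v2 <- (v2 + 2)               {10,11,12,13,14,15}
step 19: eval (v2 < (4 + (tid // 2))) {10,11,12,13,14,15}
step 20: v0 <- ((tid + 2) * (v1 % 5)) {14,15}
step 21: v1 <- (min(v1, v0) // 4)     {14,15}
step 22: v2 <- (v2 + 2)               {14,15}
step 23: eval (v2 < (4 + (tid // 2))) {14,15}
step 24: v0 <- (min(3, 10) % 3)       {0,1,2,3,4,5,6,7,8,9,10,11,12,13,14,15}
step 25: v1 <- (max(v1, 4) + (v1 * v1)) {0,1,2,3,4,5,6,7,8,9,10,11,12,13,14,15}
step 26: v0 <- ((v2 - tid) // 3)      {0,1,2,3,4,5,6,7,8,9,10,11,12,13,14,15}

Answer: 27 steps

v0: 1,1,1,1,0,0,0,0,0,-1,0,-1,-1,-1,-1,-1
v2: 4,4,6,6,6,6,8,8,8,8,10,10,10,10,12,12
v1: 4,4,4,4,4,4,4,4,4,4,4,4,4,4,4,4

steps = 27; useful = 304; efficiency = 304/432 = 19/27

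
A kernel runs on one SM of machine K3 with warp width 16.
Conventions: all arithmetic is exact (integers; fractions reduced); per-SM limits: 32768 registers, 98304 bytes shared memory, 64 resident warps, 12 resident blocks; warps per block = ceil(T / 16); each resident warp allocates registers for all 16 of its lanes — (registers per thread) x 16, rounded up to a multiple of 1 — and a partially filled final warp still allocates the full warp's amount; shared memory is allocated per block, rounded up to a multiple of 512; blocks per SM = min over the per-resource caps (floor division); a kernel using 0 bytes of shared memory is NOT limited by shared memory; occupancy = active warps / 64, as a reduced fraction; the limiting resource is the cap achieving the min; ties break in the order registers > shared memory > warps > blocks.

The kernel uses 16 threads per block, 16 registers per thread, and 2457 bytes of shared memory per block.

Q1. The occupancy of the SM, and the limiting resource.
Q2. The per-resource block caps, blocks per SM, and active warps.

Answer: occupancy 3/16, limited by blocks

registers: 128 blocks
shared memory: 38 blocks
warps: 64 blocks
blocks: 12 blocks

Answer: 12 blocks, 12 active warps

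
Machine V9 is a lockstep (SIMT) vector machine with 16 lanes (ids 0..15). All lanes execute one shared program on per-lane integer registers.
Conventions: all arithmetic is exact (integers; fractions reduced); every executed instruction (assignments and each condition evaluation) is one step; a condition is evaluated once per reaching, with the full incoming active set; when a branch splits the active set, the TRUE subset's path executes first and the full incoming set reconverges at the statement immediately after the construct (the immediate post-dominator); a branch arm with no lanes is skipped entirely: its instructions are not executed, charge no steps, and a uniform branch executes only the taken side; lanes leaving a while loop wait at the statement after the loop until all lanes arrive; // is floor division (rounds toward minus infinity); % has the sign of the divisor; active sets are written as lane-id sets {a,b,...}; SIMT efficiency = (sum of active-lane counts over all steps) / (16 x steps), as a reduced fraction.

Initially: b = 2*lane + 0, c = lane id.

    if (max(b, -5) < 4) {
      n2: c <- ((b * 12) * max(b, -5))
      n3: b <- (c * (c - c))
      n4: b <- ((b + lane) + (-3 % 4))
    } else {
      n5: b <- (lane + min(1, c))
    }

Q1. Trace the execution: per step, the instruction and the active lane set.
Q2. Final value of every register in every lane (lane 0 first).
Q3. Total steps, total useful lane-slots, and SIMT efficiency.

step 0: eval (max(b, -5) < 4)        {0,1,2,3,4,5,6,7,8,9,10,11,12,13,14,15}
step 1: c <- ((b * 12) * max(b, -5)) {0,1}
step 2: b <- (c * (c - c))           {0,1}
step 3: b <- ((b + lane) + (-3 % 4)) {0,1}
step 4: b <- (lane + min(1, c))      {2,3,4,5,6,7,8,9,10,11,12,13,14,15}

Answer: 5 steps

b: 1,2,3,4,5,6,7,8,9,10,11,12,13,14,15,16
c: 0,48,2,3,4,5,6,7,8,9,10,11,12,13,14,15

steps = 5; useful = 36; efficiency = 36/80 = 9/20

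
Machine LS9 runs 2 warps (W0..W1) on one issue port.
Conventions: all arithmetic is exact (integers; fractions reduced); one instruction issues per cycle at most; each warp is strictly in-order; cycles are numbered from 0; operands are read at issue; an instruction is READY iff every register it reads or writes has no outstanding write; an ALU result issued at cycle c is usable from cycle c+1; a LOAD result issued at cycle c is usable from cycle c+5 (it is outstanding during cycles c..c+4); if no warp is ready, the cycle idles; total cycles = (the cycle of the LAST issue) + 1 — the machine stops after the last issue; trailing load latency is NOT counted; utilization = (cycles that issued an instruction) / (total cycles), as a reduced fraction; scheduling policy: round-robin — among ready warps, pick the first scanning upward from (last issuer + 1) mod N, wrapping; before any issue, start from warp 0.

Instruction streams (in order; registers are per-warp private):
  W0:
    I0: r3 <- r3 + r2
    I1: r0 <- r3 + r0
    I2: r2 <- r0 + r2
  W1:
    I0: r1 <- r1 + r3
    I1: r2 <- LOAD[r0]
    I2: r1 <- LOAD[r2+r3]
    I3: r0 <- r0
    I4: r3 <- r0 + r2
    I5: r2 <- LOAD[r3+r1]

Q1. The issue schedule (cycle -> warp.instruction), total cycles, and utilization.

cycle 0: W0.I0
cycle 1: W1.I0
cycle 2: W0.I1
cycle 3: W1.I1
cycle 4: W0.I2
cycle 5: idle
cycle 6: idle
cycle 7: idle
cycle 8: W1.I2
cycle 9: W1.I3
cycle 10: W1.I4
cycle 11: idle
cycle 12: idle
cycle 13: W1.I5

Answer: 14 cycles, utilization 9/14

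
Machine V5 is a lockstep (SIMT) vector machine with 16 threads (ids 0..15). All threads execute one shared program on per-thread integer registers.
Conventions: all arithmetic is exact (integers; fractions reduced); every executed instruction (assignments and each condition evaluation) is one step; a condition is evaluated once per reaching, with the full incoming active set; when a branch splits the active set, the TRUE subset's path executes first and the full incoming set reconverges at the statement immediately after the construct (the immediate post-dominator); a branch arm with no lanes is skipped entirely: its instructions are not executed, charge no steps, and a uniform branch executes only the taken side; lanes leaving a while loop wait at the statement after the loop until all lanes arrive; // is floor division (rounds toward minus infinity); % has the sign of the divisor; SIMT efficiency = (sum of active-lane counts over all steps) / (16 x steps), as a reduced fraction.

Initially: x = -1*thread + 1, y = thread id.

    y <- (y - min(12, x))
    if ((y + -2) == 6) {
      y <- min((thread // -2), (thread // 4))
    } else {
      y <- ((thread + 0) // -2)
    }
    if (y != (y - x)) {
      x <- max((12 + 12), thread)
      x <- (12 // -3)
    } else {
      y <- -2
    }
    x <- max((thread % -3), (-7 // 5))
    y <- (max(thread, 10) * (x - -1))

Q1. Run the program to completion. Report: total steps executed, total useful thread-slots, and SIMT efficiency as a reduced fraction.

Answer: 9 steps, 127 useful, 127/144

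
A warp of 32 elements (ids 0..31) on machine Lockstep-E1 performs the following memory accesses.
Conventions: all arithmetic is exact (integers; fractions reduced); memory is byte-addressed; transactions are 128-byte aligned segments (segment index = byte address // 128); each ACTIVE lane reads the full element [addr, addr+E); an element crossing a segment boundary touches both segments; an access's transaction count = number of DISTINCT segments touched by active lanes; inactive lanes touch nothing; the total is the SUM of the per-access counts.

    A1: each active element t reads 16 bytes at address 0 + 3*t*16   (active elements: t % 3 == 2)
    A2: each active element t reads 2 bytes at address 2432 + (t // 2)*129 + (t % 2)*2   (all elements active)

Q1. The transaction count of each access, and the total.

A1: 10 transactions
A2: 16 transactions

Answer: 10,16; total 26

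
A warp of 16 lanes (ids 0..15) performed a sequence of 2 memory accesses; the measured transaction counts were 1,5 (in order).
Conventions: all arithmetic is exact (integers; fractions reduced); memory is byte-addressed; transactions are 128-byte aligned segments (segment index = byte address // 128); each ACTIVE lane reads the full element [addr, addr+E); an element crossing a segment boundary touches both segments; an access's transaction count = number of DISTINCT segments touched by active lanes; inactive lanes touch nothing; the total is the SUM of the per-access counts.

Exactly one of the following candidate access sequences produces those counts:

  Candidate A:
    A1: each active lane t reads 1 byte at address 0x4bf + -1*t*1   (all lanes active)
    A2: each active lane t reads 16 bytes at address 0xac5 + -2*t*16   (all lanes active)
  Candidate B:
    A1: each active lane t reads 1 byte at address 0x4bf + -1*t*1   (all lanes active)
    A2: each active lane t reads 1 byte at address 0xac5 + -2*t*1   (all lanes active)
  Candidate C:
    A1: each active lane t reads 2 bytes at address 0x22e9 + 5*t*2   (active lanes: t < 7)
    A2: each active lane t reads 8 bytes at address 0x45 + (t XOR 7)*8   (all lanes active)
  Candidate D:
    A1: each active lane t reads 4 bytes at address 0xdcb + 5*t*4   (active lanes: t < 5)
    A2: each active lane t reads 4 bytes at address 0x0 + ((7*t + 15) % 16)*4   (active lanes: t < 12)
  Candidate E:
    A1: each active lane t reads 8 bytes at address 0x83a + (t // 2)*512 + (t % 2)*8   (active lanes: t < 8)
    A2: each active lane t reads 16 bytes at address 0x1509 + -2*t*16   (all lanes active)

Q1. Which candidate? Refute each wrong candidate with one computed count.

B: A2 gives 1 transaction, not 5
C: A1 gives 2 transactions, not 1
D: A1 gives 2 transactions, not 1
E: A1 gives 4 transactions, not 1
A: all counts match (1,5)

Answer: A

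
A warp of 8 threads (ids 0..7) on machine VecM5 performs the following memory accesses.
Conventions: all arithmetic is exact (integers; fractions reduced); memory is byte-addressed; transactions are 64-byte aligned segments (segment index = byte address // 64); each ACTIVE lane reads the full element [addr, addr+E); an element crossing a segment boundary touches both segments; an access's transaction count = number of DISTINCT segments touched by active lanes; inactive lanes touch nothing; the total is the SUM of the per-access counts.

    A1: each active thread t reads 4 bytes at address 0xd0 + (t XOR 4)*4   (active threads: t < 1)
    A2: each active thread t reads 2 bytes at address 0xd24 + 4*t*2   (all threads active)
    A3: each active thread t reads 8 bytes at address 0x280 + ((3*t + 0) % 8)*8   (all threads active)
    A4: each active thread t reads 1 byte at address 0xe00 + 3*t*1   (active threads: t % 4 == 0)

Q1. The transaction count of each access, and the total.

A1: 1 transaction
A2: 2 transactions
A3: 1 transaction
A4: 1 transaction

Answer: 1,2,1,1; total 5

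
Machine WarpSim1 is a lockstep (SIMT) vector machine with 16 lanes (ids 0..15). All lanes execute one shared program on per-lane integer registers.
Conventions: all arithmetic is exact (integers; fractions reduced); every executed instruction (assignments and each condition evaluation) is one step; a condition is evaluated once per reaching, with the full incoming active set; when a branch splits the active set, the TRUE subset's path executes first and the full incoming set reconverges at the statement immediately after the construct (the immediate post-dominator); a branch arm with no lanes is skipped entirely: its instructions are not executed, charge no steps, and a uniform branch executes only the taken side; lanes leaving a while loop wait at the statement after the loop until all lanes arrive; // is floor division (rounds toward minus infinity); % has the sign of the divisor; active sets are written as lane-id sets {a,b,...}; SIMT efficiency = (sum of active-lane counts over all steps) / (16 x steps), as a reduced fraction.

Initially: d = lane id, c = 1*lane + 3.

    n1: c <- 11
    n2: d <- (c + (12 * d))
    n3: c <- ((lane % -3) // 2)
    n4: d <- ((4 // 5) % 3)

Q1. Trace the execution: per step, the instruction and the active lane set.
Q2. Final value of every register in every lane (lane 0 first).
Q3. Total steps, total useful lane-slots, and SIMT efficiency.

step 0: c <- 11                      {0,1,2,3,4,5,6,7,8,9,10,11,12,13,14,15}
step 1: d <- (c + (12 * d))          {0,1,2,3,4,5,6,7,8,9,10,11,12,13,14,15}
step 2: c <- ((lane % -3) // 2)      {0,1,2,3,4,5,6,7,8,9,10,11,12,13,14,15}
step 3: d <- ((4 // 5) % 3)          {0,1,2,3,4,5,6,7,8,9,10,11,12,13,14,15}

Answer: 4 steps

d: 0,0,0,0,0,0,0,0,0,0,0,0,0,0,0,0
c: 0,-1,-1,0,-1,-1,0,-1,-1,0,-1,-1,0,-1,-1,0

steps = 4; useful = 64; efficiency = 64/64 = 1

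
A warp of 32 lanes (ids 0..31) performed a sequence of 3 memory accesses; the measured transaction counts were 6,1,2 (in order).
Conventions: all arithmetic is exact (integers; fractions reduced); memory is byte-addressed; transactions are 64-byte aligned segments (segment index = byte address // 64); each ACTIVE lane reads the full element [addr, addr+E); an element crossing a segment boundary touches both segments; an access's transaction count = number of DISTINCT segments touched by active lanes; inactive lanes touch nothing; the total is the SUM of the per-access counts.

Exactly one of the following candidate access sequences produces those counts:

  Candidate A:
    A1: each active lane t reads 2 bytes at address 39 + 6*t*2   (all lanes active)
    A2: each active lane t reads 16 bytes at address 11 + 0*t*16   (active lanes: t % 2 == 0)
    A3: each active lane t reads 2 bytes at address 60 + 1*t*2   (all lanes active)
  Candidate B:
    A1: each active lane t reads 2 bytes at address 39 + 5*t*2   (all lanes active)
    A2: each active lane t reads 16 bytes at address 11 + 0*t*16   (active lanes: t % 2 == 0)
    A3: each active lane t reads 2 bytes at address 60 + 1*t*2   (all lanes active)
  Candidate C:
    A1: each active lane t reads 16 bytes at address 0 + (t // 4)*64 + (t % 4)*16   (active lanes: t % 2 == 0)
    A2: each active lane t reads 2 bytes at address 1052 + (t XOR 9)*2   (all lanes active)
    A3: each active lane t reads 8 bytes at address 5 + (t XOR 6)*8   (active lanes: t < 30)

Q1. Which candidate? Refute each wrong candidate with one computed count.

A: A1 gives 7 transactions, not 6
C: A1 gives 8 transactions, not 6
B: all counts match (6,1,2)

Answer: B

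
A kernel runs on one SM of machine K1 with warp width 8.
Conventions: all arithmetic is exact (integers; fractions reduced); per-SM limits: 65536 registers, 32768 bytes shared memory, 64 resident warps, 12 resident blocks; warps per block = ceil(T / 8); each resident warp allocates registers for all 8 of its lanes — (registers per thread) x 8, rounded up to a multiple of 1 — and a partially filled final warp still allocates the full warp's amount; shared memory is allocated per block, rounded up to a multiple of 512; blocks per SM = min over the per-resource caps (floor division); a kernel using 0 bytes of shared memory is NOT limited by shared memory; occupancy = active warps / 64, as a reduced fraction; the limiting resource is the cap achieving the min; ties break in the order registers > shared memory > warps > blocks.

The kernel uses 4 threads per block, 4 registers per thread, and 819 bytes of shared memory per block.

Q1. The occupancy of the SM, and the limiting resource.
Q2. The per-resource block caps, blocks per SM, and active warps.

Answer: occupancy 3/16, limited by blocks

registers: 2048 blocks
shared memory: 32 blocks
warps: 64 blocks
blocks: 12 blocks

Answer: 12 blocks, 12 active warps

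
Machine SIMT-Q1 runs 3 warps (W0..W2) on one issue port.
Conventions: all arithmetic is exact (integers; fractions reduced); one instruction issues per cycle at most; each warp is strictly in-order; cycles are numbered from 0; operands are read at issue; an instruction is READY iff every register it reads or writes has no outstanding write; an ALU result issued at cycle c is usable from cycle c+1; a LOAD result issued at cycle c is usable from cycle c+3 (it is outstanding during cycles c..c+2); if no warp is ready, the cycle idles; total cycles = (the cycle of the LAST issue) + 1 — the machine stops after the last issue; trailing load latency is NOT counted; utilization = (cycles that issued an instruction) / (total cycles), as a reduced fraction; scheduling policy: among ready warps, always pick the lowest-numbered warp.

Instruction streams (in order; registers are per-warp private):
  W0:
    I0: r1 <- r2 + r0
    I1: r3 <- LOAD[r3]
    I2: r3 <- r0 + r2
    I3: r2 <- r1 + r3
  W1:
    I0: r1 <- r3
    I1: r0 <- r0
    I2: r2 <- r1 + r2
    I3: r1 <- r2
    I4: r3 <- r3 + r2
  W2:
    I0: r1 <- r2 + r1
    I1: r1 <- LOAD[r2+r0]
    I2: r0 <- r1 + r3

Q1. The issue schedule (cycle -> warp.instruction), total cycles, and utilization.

cycle 0: W0.I0
cycle 1: W0.I1
cycle 2: W1.I0
cycle 3: W1.I1
cycle 4: W0.I2
cycle 5: W0.I3
cycle 6: W1.I2
cycle 7: W1.I3
cycle 8: W1.I4
cycle 9: W2.I0
cycle 10: W2.I1
cycle 11: idle
cycle 12: idle
cycle 13: W2.I2

Answer: 14 cycles, utilization 6/7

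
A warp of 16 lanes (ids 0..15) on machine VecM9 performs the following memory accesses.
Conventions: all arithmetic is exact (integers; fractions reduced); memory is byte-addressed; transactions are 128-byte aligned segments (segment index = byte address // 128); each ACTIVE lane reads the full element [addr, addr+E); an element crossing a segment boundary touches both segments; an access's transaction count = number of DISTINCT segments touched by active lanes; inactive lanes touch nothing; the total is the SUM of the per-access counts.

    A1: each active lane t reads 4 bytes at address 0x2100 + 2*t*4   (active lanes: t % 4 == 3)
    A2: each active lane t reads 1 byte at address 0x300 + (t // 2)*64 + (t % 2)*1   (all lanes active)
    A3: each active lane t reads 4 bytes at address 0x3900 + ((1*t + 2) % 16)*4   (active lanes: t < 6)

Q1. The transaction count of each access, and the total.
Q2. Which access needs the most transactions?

A1: 1 transaction
A2: 4 transactions
A3: 1 transaction

Answer: 1,4,1; total 6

Answer: A2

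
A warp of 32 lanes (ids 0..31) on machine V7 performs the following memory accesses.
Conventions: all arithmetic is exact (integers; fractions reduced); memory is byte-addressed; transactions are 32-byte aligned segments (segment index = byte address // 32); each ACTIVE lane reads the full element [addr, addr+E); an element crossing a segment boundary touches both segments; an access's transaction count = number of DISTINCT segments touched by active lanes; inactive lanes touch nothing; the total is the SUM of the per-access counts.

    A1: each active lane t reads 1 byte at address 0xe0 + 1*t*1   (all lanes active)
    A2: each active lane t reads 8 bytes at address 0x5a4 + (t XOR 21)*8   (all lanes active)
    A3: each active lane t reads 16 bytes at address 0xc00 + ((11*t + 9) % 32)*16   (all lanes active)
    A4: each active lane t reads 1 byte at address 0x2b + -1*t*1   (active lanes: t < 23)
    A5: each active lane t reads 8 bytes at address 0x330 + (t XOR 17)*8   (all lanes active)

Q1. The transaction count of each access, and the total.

A1: 1 transaction
A2: 9 transactions
A3: 16 transactions
A4: 2 transactions
A5: 9 transactions

Answer: 1,9,16,2,9; total 37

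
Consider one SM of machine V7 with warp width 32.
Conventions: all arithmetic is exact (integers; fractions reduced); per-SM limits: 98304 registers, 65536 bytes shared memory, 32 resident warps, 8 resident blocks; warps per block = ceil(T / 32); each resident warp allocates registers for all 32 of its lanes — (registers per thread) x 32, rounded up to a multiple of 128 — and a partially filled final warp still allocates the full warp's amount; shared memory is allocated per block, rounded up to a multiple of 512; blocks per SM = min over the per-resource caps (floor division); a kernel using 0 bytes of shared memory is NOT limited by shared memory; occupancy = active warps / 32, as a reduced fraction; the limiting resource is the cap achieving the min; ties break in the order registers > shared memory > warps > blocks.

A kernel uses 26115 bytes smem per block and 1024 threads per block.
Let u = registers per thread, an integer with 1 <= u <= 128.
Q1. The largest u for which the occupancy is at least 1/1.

Answer: u = 96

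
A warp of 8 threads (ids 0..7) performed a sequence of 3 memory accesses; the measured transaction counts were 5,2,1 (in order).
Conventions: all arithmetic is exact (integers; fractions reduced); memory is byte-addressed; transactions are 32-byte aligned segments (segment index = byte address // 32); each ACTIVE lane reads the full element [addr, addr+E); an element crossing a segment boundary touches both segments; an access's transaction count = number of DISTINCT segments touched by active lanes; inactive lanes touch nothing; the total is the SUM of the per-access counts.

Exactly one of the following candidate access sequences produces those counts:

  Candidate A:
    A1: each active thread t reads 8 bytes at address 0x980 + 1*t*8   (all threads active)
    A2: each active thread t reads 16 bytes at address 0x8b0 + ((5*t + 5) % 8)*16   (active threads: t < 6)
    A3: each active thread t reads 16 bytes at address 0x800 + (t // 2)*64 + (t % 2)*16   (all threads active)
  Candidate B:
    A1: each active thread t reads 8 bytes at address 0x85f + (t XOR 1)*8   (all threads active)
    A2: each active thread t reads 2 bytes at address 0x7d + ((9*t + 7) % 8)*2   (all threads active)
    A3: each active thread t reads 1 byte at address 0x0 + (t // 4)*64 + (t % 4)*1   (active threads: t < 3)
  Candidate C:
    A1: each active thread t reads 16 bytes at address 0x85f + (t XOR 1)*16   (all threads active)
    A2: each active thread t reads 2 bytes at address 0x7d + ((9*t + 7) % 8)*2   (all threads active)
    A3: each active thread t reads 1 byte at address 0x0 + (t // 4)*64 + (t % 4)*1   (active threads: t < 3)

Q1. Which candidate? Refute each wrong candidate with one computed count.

A: A1 gives 2 transactions, not 5
B: A1 gives 3 transactions, not 5
C: all counts match (5,2,1)

Answer: C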